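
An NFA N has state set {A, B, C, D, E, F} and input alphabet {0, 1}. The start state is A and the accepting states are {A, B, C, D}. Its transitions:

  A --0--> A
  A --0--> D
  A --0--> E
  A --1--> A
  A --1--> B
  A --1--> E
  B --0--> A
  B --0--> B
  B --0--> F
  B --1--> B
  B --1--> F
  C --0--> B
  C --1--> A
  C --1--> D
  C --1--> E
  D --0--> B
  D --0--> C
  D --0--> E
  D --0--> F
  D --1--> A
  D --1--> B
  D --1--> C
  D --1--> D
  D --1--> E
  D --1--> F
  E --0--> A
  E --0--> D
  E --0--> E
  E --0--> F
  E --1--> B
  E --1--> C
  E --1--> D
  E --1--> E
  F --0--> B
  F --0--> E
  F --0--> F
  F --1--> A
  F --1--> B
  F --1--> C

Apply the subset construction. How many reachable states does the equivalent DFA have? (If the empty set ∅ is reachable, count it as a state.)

5

Start state of the DFA: {A}.
{A} --0--> {A, D, E}  [new]
{A} --1--> {A, B, E}  [new]
{A, D, E} --0--> {A, B, C, D, E, F}  [new]
{A, D, E} --1--> {A, B, C, D, E, F}  [seen]
{A, B, E} --0--> {A, B, D, E, F}  [new]
{A, B, E} --1--> {A, B, C, D, E, F}  [seen]
{A, B, C, D, E, F} --0--> {A, B, C, D, E, F}  [seen]
{A, B, C, D, E, F} --1--> {A, B, C, D, E, F}  [seen]
{A, B, D, E, F} --0--> {A, B, C, D, E, F}  [seen]
{A, B, D, E, F} --1--> {A, B, C, D, E, F}  [seen]
Reachable DFA states: {A}, {A, D, E}, {A, B, E}, {A, B, C, D, E, F}, {A, B, D, E, F}.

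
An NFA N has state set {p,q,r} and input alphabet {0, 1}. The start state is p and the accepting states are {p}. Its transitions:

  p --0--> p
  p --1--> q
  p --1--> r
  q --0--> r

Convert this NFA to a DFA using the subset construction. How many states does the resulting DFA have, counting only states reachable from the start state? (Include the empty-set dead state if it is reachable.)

Start state of the DFA: {p}.
{p} --0--> {p}  [seen]
{p} --1--> {q,r}  [new]
{q,r} --0--> {r}  [new]
{q,r} --1--> ∅  [new]
{r} --0--> ∅  [seen]
{r} --1--> ∅  [seen]
∅ --0--> ∅  [seen]
∅ --1--> ∅  [seen]
Reachable DFA states: {p}, {q,r}, {r}, ∅.

4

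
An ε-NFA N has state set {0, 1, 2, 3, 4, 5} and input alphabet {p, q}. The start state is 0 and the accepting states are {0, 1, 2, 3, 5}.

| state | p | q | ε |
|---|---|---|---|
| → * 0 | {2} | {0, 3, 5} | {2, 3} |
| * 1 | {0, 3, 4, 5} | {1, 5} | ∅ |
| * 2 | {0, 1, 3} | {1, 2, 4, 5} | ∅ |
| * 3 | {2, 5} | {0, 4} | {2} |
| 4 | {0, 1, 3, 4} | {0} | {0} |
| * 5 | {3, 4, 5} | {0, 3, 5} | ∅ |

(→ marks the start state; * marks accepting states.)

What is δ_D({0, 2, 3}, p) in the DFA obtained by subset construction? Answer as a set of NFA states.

{0, 1, 2, 3, 5}

δ(0,p) = {2}; δ(2,p) = {0, 1, 3}; δ(3,p) = {2, 5}.
Union: {0, 1, 2, 3, 5}.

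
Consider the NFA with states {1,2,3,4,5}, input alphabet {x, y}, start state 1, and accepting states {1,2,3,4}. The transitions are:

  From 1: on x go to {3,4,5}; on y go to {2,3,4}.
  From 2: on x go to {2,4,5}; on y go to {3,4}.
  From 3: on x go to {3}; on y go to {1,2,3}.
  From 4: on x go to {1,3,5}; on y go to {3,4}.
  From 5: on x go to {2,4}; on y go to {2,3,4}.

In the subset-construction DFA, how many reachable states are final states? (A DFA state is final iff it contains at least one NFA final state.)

5

Start state of the DFA: {1}.
{1} --x--> {3,4,5}  [new]
{1} --y--> {2,3,4}  [new]
{3,4,5} --x--> {1,2,3,4,5}  [new]
{3,4,5} --y--> {1,2,3,4}  [new]
{2,3,4} --x--> {1,2,3,4,5}  [seen]
{2,3,4} --y--> {1,2,3,4}  [seen]
{1,2,3,4,5} --x--> {1,2,3,4,5}  [seen]
{1,2,3,4,5} --y--> {1,2,3,4}  [seen]
{1,2,3,4} --x--> {1,2,3,4,5}  [seen]
{1,2,3,4} --y--> {1,2,3,4}  [seen]
Reachable DFA states: {1}, {3,4,5}, {2,3,4}, {1,2,3,4,5}, {1,2,3,4}.
Accepting DFA states (contain an NFA accepting state): {1}, {3,4,5}, {2,3,4}, {1,2,3,4,5}, {1,2,3,4}.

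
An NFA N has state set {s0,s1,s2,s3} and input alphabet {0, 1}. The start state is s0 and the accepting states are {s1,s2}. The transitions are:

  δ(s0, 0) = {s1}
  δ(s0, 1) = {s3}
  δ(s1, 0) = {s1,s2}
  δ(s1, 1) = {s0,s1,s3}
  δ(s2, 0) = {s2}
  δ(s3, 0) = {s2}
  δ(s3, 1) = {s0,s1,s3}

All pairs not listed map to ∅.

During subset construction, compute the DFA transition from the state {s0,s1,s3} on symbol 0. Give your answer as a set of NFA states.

{s1,s2}

δ(s0,0) = {s1}; δ(s1,0) = {s1,s2}; δ(s3,0) = {s2}.
Union: {s1,s2}.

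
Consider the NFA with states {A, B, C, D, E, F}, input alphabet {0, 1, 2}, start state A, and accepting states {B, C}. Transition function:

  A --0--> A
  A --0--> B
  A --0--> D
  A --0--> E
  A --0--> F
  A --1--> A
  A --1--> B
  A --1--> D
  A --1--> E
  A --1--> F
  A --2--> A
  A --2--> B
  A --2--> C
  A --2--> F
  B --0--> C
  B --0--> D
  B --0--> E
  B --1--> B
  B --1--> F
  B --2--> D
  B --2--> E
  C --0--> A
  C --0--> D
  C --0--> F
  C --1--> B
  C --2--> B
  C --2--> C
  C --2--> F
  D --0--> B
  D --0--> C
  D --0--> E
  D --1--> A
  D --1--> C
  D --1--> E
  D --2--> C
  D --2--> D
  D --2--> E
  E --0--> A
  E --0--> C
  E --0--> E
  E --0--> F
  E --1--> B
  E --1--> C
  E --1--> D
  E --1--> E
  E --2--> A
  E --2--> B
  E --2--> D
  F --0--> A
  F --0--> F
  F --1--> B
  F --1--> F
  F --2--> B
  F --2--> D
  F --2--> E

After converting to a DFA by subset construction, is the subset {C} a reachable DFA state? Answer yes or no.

no

Start state of the DFA: {A}.
{A} --0--> {A, B, D, E, F}  [new]
{A} --1--> {A, B, D, E, F}  [seen]
{A} --2--> {A, B, C, F}  [new]
{A, B, D, E, F} --0--> {A, B, C, D, E, F}  [new]
{A, B, D, E, F} --1--> {A, B, C, D, E, F}  [seen]
{A, B, D, E, F} --2--> {A, B, C, D, E, F}  [seen]
{A, B, C, F} --0--> {A, B, C, D, E, F}  [seen]
{A, B, C, F} --1--> {A, B, D, E, F}  [seen]
{A, B, C, F} --2--> {A, B, C, D, E, F}  [seen]
{A, B, C, D, E, F} --0--> {A, B, C, D, E, F}  [seen]
{A, B, C, D, E, F} --1--> {A, B, C, D, E, F}  [seen]
{A, B, C, D, E, F} --2--> {A, B, C, D, E, F}  [seen]
Reachable DFA states: {A}, {A, B, D, E, F}, {A, B, C, F}, {A, B, C, D, E, F}.
{C} is not among them.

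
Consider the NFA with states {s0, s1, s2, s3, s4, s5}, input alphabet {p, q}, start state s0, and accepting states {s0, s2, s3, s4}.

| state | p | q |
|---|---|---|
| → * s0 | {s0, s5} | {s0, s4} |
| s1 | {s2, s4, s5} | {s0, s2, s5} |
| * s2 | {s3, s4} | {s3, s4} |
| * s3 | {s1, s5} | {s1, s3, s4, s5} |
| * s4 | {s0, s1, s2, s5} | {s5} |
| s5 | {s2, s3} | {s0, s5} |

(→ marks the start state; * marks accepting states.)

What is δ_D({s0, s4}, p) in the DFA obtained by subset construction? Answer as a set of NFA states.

δ(s0,p) = {s0, s5}; δ(s4,p) = {s0, s1, s2, s5}.
Union: {s0, s1, s2, s5}.

{s0, s1, s2, s5}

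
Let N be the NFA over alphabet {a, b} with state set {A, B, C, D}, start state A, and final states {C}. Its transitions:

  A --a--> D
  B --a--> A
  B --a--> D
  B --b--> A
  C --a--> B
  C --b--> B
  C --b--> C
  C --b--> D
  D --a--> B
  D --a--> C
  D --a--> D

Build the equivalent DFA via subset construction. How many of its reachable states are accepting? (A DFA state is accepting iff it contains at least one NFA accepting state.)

Start state of the DFA: {A}.
{A} --a--> {D}  [new]
{A} --b--> ∅  [new]
{D} --a--> {B, C, D}  [new]
{D} --b--> ∅  [seen]
∅ --a--> ∅  [seen]
∅ --b--> ∅  [seen]
{B, C, D} --a--> {A, B, C, D}  [new]
{B, C, D} --b--> {A, B, C, D}  [seen]
{A, B, C, D} --a--> {A, B, C, D}  [seen]
{A, B, C, D} --b--> {A, B, C, D}  [seen]
Reachable DFA states: {A}, {D}, ∅, {B, C, D}, {A, B, C, D}.
Accepting DFA states (contain an NFA accepting state): {B, C, D}, {A, B, C, D}.

2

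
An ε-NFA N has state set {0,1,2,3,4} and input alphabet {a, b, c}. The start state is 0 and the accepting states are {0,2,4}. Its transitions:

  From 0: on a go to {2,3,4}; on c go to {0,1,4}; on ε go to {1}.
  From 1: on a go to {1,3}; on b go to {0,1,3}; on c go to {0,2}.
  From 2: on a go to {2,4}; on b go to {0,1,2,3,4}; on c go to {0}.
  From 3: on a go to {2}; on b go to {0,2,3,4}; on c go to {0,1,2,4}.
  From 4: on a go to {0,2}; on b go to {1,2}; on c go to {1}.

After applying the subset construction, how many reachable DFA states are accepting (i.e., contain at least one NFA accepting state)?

5

Start state of the DFA: {0,1} (ε-closure of the NFA start).
{0,1} --a--> {1,2,3,4}  [new]
{0,1} --b--> {0,1,3}  [new]
{0,1} --c--> {0,1,2,4}  [new]
{1,2,3,4} --a--> {0,1,2,3,4}  [new]
{1,2,3,4} --b--> {0,1,2,3,4}  [seen]
{1,2,3,4} --c--> {0,1,2,4}  [seen]
{0,1,3} --a--> {1,2,3,4}  [seen]
{0,1,3} --b--> {0,1,2,3,4}  [seen]
{0,1,3} --c--> {0,1,2,4}  [seen]
{0,1,2,4} --a--> {0,1,2,3,4}  [seen]
{0,1,2,4} --b--> {0,1,2,3,4}  [seen]
{0,1,2,4} --c--> {0,1,2,4}  [seen]
{0,1,2,3,4} --a--> {0,1,2,3,4}  [seen]
{0,1,2,3,4} --b--> {0,1,2,3,4}  [seen]
{0,1,2,3,4} --c--> {0,1,2,4}  [seen]
Reachable DFA states: {0,1}, {1,2,3,4}, {0,1,3}, {0,1,2,4}, {0,1,2,3,4}.
Accepting DFA states (contain an NFA accepting state): {0,1}, {1,2,3,4}, {0,1,3}, {0,1,2,4}, {0,1,2,3,4}.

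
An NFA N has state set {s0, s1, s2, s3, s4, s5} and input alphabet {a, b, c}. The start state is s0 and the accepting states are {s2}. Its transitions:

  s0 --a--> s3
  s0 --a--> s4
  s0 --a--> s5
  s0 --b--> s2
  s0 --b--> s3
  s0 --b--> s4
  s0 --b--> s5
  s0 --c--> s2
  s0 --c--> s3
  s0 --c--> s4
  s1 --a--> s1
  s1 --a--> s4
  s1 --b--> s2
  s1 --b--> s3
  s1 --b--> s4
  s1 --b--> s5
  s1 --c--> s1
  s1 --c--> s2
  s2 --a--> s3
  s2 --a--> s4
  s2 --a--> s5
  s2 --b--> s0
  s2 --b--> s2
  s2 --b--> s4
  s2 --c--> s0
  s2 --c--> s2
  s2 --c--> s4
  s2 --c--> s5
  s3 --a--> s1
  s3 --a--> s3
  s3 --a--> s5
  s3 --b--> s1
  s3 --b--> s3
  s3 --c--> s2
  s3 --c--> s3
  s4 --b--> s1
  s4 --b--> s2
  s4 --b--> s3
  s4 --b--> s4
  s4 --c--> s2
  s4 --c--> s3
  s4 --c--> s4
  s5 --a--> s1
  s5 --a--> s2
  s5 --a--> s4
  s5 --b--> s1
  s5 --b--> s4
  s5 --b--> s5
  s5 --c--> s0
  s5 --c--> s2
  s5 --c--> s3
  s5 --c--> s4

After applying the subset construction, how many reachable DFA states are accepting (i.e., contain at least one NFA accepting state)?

7

Start state of the DFA: {s0}.
{s0} --a--> {s3, s4, s5}  [new]
{s0} --b--> {s2, s3, s4, s5}  [new]
{s0} --c--> {s2, s3, s4}  [new]
{s3, s4, s5} --a--> {s1, s2, s3, s4, s5}  [new]
{s3, s4, s5} --b--> {s1, s2, s3, s4, s5}  [seen]
{s3, s4, s5} --c--> {s0, s2, s3, s4}  [new]
{s2, s3, s4, s5} --a--> {s1, s2, s3, s4, s5}  [seen]
{s2, s3, s4, s5} --b--> {s0, s1, s2, s3, s4, s5}  [new]
{s2, s3, s4, s5} --c--> {s0, s2, s3, s4, s5}  [new]
{s2, s3, s4} --a--> {s1, s3, s4, s5}  [new]
{s2, s3, s4} --b--> {s0, s1, s2, s3, s4}  [new]
{s2, s3, s4} --c--> {s0, s2, s3, s4, s5}  [seen]
{s1, s2, s3, s4, s5} --a--> {s1, s2, s3, s4, s5}  [seen]
{s1, s2, s3, s4, s5} --b--> {s0, s1, s2, s3, s4, s5}  [seen]
{s1, s2, s3, s4, s5} --c--> {s0, s1, s2, s3, s4, s5}  [seen]
{s0, s2, s3, s4} --a--> {s1, s3, s4, s5}  [seen]
{s0, s2, s3, s4} --b--> {s0, s1, s2, s3, s4, s5}  [seen]
{s0, s2, s3, s4} --c--> {s0, s2, s3, s4, s5}  [seen]
{s0, s1, s2, s3, s4, s5} --a--> {s1, s2, s3, s4, s5}  [seen]
{s0, s1, s2, s3, s4, s5} --b--> {s0, s1, s2, s3, s4, s5}  [seen]
{s0, s1, s2, s3, s4, s5} --c--> {s0, s1, s2, s3, s4, s5}  [seen]
{s0, s2, s3, s4, s5} --a--> {s1, s2, s3, s4, s5}  [seen]
{s0, s2, s3, s4, s5} --b--> {s0, s1, s2, s3, s4, s5}  [seen]
{s0, s2, s3, s4, s5} --c--> {s0, s2, s3, s4, s5}  [seen]
{s1, s3, s4, s5} --a--> {s1, s2, s3, s4, s5}  [seen]
{s1, s3, s4, s5} --b--> {s1, s2, s3, s4, s5}  [seen]
{s1, s3, s4, s5} --c--> {s0, s1, s2, s3, s4}  [seen]
{s0, s1, s2, s3, s4} --a--> {s1, s3, s4, s5}  [seen]
{s0, s1, s2, s3, s4} --b--> {s0, s1, s2, s3, s4, s5}  [seen]
{s0, s1, s2, s3, s4} --c--> {s0, s1, s2, s3, s4, s5}  [seen]
Reachable DFA states: {s0}, {s3, s4, s5}, {s2, s3, s4, s5}, {s2, s3, s4}, {s1, s2, s3, s4, s5}, {s0, s2, s3, s4}, {s0, s1, s2, s3, s4, s5}, {s0, s2, s3, s4, s5}, {s1, s3, s4, s5}, {s0, s1, s2, s3, s4}.
Accepting DFA states (contain an NFA accepting state): {s2, s3, s4, s5}, {s2, s3, s4}, {s1, s2, s3, s4, s5}, {s0, s2, s3, s4}, {s0, s1, s2, s3, s4, s5}, {s0, s2, s3, s4, s5}, {s0, s1, s2, s3, s4}.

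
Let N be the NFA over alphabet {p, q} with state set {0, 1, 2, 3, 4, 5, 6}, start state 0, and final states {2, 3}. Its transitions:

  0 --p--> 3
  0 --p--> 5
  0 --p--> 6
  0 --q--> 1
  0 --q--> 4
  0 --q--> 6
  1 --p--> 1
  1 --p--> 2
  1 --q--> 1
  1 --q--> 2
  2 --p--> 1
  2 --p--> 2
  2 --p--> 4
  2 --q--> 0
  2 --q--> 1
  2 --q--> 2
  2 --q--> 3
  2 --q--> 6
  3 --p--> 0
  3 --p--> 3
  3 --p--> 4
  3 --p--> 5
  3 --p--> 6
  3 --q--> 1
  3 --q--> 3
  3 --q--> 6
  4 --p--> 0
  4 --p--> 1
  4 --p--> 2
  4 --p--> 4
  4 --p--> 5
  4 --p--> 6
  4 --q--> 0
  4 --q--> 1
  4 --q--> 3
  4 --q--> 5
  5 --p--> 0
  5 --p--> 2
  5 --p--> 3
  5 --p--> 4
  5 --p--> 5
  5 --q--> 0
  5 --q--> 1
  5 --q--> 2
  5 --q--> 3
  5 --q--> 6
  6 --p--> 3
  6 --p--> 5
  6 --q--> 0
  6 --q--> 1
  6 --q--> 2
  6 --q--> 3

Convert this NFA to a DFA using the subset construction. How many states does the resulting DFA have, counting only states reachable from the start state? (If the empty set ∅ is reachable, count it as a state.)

Start state of the DFA: {0}.
{0} --p--> {3, 5, 6}  [new]
{0} --q--> {1, 4, 6}  [new]
{3, 5, 6} --p--> {0, 2, 3, 4, 5, 6}  [new]
{3, 5, 6} --q--> {0, 1, 2, 3, 6}  [new]
{1, 4, 6} --p--> {0, 1, 2, 3, 4, 5, 6}  [new]
{1, 4, 6} --q--> {0, 1, 2, 3, 5}  [new]
{0, 2, 3, 4, 5, 6} --p--> {0, 1, 2, 3, 4, 5, 6}  [seen]
{0, 2, 3, 4, 5, 6} --q--> {0, 1, 2, 3, 4, 5, 6}  [seen]
{0, 1, 2, 3, 6} --p--> {0, 1, 2, 3, 4, 5, 6}  [seen]
{0, 1, 2, 3, 6} --q--> {0, 1, 2, 3, 4, 6}  [new]
{0, 1, 2, 3, 4, 5, 6} --p--> {0, 1, 2, 3, 4, 5, 6}  [seen]
{0, 1, 2, 3, 4, 5, 6} --q--> {0, 1, 2, 3, 4, 5, 6}  [seen]
{0, 1, 2, 3, 5} --p--> {0, 1, 2, 3, 4, 5, 6}  [seen]
{0, 1, 2, 3, 5} --q--> {0, 1, 2, 3, 4, 6}  [seen]
{0, 1, 2, 3, 4, 6} --p--> {0, 1, 2, 3, 4, 5, 6}  [seen]
{0, 1, 2, 3, 4, 6} --q--> {0, 1, 2, 3, 4, 5, 6}  [seen]
Reachable DFA states: {0}, {3, 5, 6}, {1, 4, 6}, {0, 2, 3, 4, 5, 6}, {0, 1, 2, 3, 6}, {0, 1, 2, 3, 4, 5, 6}, {0, 1, 2, 3, 5}, {0, 1, 2, 3, 4, 6}.

8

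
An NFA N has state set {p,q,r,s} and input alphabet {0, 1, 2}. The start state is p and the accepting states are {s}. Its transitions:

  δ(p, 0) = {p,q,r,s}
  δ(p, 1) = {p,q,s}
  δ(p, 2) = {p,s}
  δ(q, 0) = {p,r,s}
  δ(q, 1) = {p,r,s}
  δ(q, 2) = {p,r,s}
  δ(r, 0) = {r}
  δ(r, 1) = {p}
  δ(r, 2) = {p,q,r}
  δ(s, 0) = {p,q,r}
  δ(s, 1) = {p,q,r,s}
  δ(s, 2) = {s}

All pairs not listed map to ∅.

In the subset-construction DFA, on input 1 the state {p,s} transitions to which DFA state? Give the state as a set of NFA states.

{p,q,r,s}

δ(p,1) = {p,q,s}; δ(s,1) = {p,q,r,s}.
Union: {p,q,r,s}.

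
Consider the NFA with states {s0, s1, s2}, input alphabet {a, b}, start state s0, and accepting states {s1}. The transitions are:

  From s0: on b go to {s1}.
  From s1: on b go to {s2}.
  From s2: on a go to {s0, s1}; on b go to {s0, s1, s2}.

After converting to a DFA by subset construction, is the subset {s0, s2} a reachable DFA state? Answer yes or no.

Start state of the DFA: {s0}.
{s0} --a--> ∅  [new]
{s0} --b--> {s1}  [new]
∅ --a--> ∅  [seen]
∅ --b--> ∅  [seen]
{s1} --a--> ∅  [seen]
{s1} --b--> {s2}  [new]
{s2} --a--> {s0, s1}  [new]
{s2} --b--> {s0, s1, s2}  [new]
{s0, s1} --a--> ∅  [seen]
{s0, s1} --b--> {s1, s2}  [new]
{s0, s1, s2} --a--> {s0, s1}  [seen]
{s0, s1, s2} --b--> {s0, s1, s2}  [seen]
{s1, s2} --a--> {s0, s1}  [seen]
{s1, s2} --b--> {s0, s1, s2}  [seen]
Reachable DFA states: {s0}, ∅, {s1}, {s2}, {s0, s1}, {s0, s1, s2}, {s1, s2}.
{s0, s2} is not among them.

no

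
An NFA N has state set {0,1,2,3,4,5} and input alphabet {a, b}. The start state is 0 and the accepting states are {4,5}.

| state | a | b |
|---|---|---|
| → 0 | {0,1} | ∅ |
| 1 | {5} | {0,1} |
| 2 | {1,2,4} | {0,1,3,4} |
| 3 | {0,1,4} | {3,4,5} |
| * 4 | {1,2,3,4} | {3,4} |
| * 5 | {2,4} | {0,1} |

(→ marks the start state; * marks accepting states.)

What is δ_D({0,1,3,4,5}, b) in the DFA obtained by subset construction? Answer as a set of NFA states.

{0,1,3,4,5}

δ(0,b) = ∅; δ(1,b) = {0,1}; δ(3,b) = {3,4,5}; δ(4,b) = {3,4}; δ(5,b) = {0,1}.
Union: {0,1,3,4,5}.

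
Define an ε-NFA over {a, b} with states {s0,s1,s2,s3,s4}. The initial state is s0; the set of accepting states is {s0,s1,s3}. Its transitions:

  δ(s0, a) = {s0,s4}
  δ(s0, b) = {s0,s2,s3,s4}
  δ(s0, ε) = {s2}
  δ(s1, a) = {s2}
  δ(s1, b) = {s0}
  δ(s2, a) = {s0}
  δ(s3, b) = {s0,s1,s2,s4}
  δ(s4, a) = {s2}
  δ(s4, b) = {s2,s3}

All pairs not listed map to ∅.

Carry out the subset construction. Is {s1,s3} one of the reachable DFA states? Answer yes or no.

no

Start state of the DFA: {s0,s2} (ε-closure of the NFA start).
{s0,s2} --a--> {s0,s2,s4}  [new]
{s0,s2} --b--> {s0,s2,s3,s4}  [new]
{s0,s2,s4} --a--> {s0,s2,s4}  [seen]
{s0,s2,s4} --b--> {s0,s2,s3,s4}  [seen]
{s0,s2,s3,s4} --a--> {s0,s2,s4}  [seen]
{s0,s2,s3,s4} --b--> {s0,s1,s2,s3,s4}  [new]
{s0,s1,s2,s3,s4} --a--> {s0,s2,s4}  [seen]
{s0,s1,s2,s3,s4} --b--> {s0,s1,s2,s3,s4}  [seen]
Reachable DFA states: {s0,s2}, {s0,s2,s4}, {s0,s2,s3,s4}, {s0,s1,s2,s3,s4}.
{s1,s3} is not among them.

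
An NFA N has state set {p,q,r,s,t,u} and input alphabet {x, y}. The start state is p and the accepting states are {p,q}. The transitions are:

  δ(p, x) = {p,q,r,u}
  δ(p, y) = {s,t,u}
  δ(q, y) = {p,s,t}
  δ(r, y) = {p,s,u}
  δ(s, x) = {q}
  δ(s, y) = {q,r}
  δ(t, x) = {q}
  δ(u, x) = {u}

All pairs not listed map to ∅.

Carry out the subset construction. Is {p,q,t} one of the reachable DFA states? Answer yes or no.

Start state of the DFA: {p}.
{p} --x--> {p,q,r,u}  [new]
{p} --y--> {s,t,u}  [new]
{p,q,r,u} --x--> {p,q,r,u}  [seen]
{p,q,r,u} --y--> {p,s,t,u}  [new]
{s,t,u} --x--> {q,u}  [new]
{s,t,u} --y--> {q,r}  [new]
{p,s,t,u} --x--> {p,q,r,u}  [seen]
{p,s,t,u} --y--> {q,r,s,t,u}  [new]
{q,u} --x--> {u}  [new]
{q,u} --y--> {p,s,t}  [new]
{q,r} --x--> ∅  [new]
{q,r} --y--> {p,s,t,u}  [seen]
{q,r,s,t,u} --x--> {q,u}  [seen]
{q,r,s,t,u} --y--> {p,q,r,s,t,u}  [new]
{u} --x--> {u}  [seen]
{u} --y--> ∅  [seen]
{p,s,t} --x--> {p,q,r,u}  [seen]
{p,s,t} --y--> {q,r,s,t,u}  [seen]
∅ --x--> ∅  [seen]
∅ --y--> ∅  [seen]
{p,q,r,s,t,u} --x--> {p,q,r,u}  [seen]
{p,q,r,s,t,u} --y--> {p,q,r,s,t,u}  [seen]
Reachable DFA states: {p}, {p,q,r,u}, {s,t,u}, {p,s,t,u}, {q,u}, {q,r}, {q,r,s,t,u}, {u}, {p,s,t}, ∅, {p,q,r,s,t,u}.
{p,q,t} is not among them.

no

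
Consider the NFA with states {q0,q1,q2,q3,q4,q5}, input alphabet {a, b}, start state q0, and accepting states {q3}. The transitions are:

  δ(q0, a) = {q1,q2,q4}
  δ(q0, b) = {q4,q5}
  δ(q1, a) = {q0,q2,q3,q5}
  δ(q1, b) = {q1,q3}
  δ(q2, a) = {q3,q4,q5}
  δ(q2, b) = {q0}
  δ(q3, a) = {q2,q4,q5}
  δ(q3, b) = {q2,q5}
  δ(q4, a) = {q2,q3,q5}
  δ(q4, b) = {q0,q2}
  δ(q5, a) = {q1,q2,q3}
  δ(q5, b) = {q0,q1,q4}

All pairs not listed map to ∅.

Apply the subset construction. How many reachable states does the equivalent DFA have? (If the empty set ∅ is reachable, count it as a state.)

10

Start state of the DFA: {q0}.
{q0} --a--> {q1,q2,q4}  [new]
{q0} --b--> {q4,q5}  [new]
{q1,q2,q4} --a--> {q0,q2,q3,q4,q5}  [new]
{q1,q2,q4} --b--> {q0,q1,q2,q3}  [new]
{q4,q5} --a--> {q1,q2,q3,q5}  [new]
{q4,q5} --b--> {q0,q1,q2,q4}  [new]
{q0,q2,q3,q4,q5} --a--> {q1,q2,q3,q4,q5}  [new]
{q0,q2,q3,q4,q5} --b--> {q0,q1,q2,q4,q5}  [new]
{q0,q1,q2,q3} --a--> {q0,q1,q2,q3,q4,q5}  [new]
{q0,q1,q2,q3} --b--> {q0,q1,q2,q3,q4,q5}  [seen]
{q1,q2,q3,q5} --a--> {q0,q1,q2,q3,q4,q5}  [seen]
{q1,q2,q3,q5} --b--> {q0,q1,q2,q3,q4,q5}  [seen]
{q0,q1,q2,q4} --a--> {q0,q1,q2,q3,q4,q5}  [seen]
{q0,q1,q2,q4} --b--> {q0,q1,q2,q3,q4,q5}  [seen]
{q1,q2,q3,q4,q5} --a--> {q0,q1,q2,q3,q4,q5}  [seen]
{q1,q2,q3,q4,q5} --b--> {q0,q1,q2,q3,q4,q5}  [seen]
{q0,q1,q2,q4,q5} --a--> {q0,q1,q2,q3,q4,q5}  [seen]
{q0,q1,q2,q4,q5} --b--> {q0,q1,q2,q3,q4,q5}  [seen]
{q0,q1,q2,q3,q4,q5} --a--> {q0,q1,q2,q3,q4,q5}  [seen]
{q0,q1,q2,q3,q4,q5} --b--> {q0,q1,q2,q3,q4,q5}  [seen]
Reachable DFA states: {q0}, {q1,q2,q4}, {q4,q5}, {q0,q2,q3,q4,q5}, {q0,q1,q2,q3}, {q1,q2,q3,q5}, {q0,q1,q2,q4}, {q1,q2,q3,q4,q5}, {q0,q1,q2,q4,q5}, {q0,q1,q2,q3,q4,q5}.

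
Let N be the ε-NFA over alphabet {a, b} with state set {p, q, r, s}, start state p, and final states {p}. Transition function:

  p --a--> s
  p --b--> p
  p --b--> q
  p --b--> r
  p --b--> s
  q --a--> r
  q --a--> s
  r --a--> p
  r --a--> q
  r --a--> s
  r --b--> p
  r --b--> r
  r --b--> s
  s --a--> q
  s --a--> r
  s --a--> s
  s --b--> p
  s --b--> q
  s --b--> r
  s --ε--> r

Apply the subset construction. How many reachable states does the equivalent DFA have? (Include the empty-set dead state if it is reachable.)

Start state of the DFA: {p} (ε-closure of the NFA start).
{p} --a--> {r, s}  [new]
{p} --b--> {p, q, r, s}  [new]
{r, s} --a--> {p, q, r, s}  [seen]
{r, s} --b--> {p, q, r, s}  [seen]
{p, q, r, s} --a--> {p, q, r, s}  [seen]
{p, q, r, s} --b--> {p, q, r, s}  [seen]
Reachable DFA states: {p}, {r, s}, {p, q, r, s}.

3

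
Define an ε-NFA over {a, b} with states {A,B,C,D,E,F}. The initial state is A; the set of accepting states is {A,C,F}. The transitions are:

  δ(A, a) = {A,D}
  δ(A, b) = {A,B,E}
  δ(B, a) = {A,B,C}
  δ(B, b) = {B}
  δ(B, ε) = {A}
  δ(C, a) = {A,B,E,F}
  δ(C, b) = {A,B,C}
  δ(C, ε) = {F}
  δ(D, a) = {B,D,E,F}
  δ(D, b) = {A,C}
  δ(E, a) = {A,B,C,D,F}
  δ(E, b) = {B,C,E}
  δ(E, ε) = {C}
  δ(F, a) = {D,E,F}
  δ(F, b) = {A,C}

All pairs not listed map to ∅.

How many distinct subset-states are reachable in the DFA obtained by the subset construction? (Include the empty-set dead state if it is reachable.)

4

Start state of the DFA: {A} (ε-closure of the NFA start).
{A} --a--> {A,D}  [new]
{A} --b--> {A,B,C,E,F}  [new]
{A,D} --a--> {A,B,C,D,E,F}  [new]
{A,D} --b--> {A,B,C,E,F}  [seen]
{A,B,C,E,F} --a--> {A,B,C,D,E,F}  [seen]
{A,B,C,E,F} --b--> {A,B,C,E,F}  [seen]
{A,B,C,D,E,F} --a--> {A,B,C,D,E,F}  [seen]
{A,B,C,D,E,F} --b--> {A,B,C,E,F}  [seen]
Reachable DFA states: {A}, {A,D}, {A,B,C,E,F}, {A,B,C,D,E,F}.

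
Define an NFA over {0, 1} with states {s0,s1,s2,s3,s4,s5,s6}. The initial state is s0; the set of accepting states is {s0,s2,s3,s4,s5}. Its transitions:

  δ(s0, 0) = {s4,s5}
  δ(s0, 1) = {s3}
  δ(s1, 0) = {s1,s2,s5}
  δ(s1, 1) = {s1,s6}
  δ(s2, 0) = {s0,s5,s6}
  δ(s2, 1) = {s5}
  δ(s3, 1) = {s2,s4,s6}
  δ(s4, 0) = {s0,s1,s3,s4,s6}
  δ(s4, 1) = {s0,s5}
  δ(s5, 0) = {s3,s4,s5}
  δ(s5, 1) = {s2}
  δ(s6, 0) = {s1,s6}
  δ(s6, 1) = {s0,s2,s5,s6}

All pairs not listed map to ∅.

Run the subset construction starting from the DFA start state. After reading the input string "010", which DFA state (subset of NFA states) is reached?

{s0,s3,s4,s5,s6}

Start: {s0}.
δ(s0,0) = {s4,s5}.
Union: {s4,s5}.
After 0: {s4,s5}.
δ(s4,1) = {s0,s5}; δ(s5,1) = {s2}.
Union: {s0,s2,s5}.
After 1: {s0,s2,s5}.
δ(s0,0) = {s4,s5}; δ(s2,0) = {s0,s5,s6}; δ(s5,0) = {s3,s4,s5}.
Union: {s0,s3,s4,s5,s6}.
After 0: {s0,s3,s4,s5,s6}.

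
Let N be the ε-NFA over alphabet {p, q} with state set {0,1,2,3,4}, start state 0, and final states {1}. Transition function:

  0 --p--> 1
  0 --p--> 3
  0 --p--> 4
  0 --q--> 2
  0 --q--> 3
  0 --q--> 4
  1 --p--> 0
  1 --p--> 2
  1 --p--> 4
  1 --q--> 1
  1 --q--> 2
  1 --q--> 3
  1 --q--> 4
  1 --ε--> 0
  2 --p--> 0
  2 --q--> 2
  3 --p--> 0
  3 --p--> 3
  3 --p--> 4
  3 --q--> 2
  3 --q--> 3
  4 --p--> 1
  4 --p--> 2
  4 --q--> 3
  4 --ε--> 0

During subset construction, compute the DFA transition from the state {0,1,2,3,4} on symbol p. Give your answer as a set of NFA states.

{0,1,2,3,4}

δ(0,p) = {1,3,4}; δ(1,p) = {0,2,4}; δ(2,p) = {0}; δ(3,p) = {0,3,4}; δ(4,p) = {1,2}.
Union: {0,1,2,3,4}.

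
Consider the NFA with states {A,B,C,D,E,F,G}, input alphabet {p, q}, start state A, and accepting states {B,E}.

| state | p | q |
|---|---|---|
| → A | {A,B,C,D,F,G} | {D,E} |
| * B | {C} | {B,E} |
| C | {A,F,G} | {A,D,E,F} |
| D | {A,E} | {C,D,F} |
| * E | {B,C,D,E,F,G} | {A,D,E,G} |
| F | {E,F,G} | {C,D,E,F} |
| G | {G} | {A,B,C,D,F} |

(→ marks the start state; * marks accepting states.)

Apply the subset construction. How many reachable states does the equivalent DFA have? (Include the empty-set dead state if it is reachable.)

6

Start state of the DFA: {A}.
{A} --p--> {A,B,C,D,F,G}  [new]
{A} --q--> {D,E}  [new]
{A,B,C,D,F,G} --p--> {A,B,C,D,E,F,G}  [new]
{A,B,C,D,F,G} --q--> {A,B,C,D,E,F}  [new]
{D,E} --p--> {A,B,C,D,E,F,G}  [seen]
{D,E} --q--> {A,C,D,E,F,G}  [new]
{A,B,C,D,E,F,G} --p--> {A,B,C,D,E,F,G}  [seen]
{A,B,C,D,E,F,G} --q--> {A,B,C,D,E,F,G}  [seen]
{A,B,C,D,E,F} --p--> {A,B,C,D,E,F,G}  [seen]
{A,B,C,D,E,F} --q--> {A,B,C,D,E,F,G}  [seen]
{A,C,D,E,F,G} --p--> {A,B,C,D,E,F,G}  [seen]
{A,C,D,E,F,G} --q--> {A,B,C,D,E,F,G}  [seen]
Reachable DFA states: {A}, {A,B,C,D,F,G}, {D,E}, {A,B,C,D,E,F,G}, {A,B,C,D,E,F}, {A,C,D,E,F,G}.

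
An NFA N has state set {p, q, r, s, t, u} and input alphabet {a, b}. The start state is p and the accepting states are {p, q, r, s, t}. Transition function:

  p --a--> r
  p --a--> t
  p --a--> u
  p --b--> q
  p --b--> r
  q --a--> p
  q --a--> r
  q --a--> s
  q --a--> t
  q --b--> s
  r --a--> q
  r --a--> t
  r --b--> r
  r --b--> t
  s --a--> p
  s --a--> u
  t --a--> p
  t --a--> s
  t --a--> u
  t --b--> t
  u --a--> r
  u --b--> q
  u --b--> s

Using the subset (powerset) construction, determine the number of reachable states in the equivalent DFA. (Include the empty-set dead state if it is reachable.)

10

Start state of the DFA: {p}.
{p} --a--> {r, t, u}  [new]
{p} --b--> {q, r}  [new]
{r, t, u} --a--> {p, q, r, s, t, u}  [new]
{r, t, u} --b--> {q, r, s, t}  [new]
{q, r} --a--> {p, q, r, s, t}  [new]
{q, r} --b--> {r, s, t}  [new]
{p, q, r, s, t, u} --a--> {p, q, r, s, t, u}  [seen]
{p, q, r, s, t, u} --b--> {q, r, s, t}  [seen]
{q, r, s, t} --a--> {p, q, r, s, t, u}  [seen]
{q, r, s, t} --b--> {r, s, t}  [seen]
{p, q, r, s, t} --a--> {p, q, r, s, t, u}  [seen]
{p, q, r, s, t} --b--> {q, r, s, t}  [seen]
{r, s, t} --a--> {p, q, s, t, u}  [new]
{r, s, t} --b--> {r, t}  [new]
{p, q, s, t, u} --a--> {p, r, s, t, u}  [new]
{p, q, s, t, u} --b--> {q, r, s, t}  [seen]
{r, t} --a--> {p, q, s, t, u}  [seen]
{r, t} --b--> {r, t}  [seen]
{p, r, s, t, u} --a--> {p, q, r, s, t, u}  [seen]
{p, r, s, t, u} --b--> {q, r, s, t}  [seen]
Reachable DFA states: {p}, {r, t, u}, {q, r}, {p, q, r, s, t, u}, {q, r, s, t}, {p, q, r, s, t}, {r, s, t}, {p, q, s, t, u}, {r, t}, {p, r, s, t, u}.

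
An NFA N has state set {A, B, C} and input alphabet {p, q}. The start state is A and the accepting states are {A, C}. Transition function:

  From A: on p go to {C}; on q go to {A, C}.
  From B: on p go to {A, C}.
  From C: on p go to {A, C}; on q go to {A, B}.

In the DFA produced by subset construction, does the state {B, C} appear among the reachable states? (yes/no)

no

Start state of the DFA: {A}.
{A} --p--> {C}  [new]
{A} --q--> {A, C}  [new]
{C} --p--> {A, C}  [seen]
{C} --q--> {A, B}  [new]
{A, C} --p--> {A, C}  [seen]
{A, C} --q--> {A, B, C}  [new]
{A, B} --p--> {A, C}  [seen]
{A, B} --q--> {A, C}  [seen]
{A, B, C} --p--> {A, C}  [seen]
{A, B, C} --q--> {A, B, C}  [seen]
Reachable DFA states: {A}, {C}, {A, C}, {A, B}, {A, B, C}.
{B, C} is not among them.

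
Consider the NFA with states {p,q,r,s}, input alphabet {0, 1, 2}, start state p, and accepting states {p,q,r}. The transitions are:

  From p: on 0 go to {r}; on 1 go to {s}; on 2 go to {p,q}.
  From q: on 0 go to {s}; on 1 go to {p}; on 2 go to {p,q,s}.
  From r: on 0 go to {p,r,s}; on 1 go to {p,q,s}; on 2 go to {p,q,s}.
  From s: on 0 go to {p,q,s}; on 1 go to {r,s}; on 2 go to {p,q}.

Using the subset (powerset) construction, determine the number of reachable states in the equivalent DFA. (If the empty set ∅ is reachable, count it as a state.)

9

Start state of the DFA: {p}.
{p} --0--> {r}  [new]
{p} --1--> {s}  [new]
{p} --2--> {p,q}  [new]
{r} --0--> {p,r,s}  [new]
{r} --1--> {p,q,s}  [new]
{r} --2--> {p,q,s}  [seen]
{s} --0--> {p,q,s}  [seen]
{s} --1--> {r,s}  [new]
{s} --2--> {p,q}  [seen]
{p,q} --0--> {r,s}  [seen]
{p,q} --1--> {p,s}  [new]
{p,q} --2--> {p,q,s}  [seen]
{p,r,s} --0--> {p,q,r,s}  [new]
{p,r,s} --1--> {p,q,r,s}  [seen]
{p,r,s} --2--> {p,q,s}  [seen]
{p,q,s} --0--> {p,q,r,s}  [seen]
{p,q,s} --1--> {p,r,s}  [seen]
{p,q,s} --2--> {p,q,s}  [seen]
{r,s} --0--> {p,q,r,s}  [seen]
{r,s} --1--> {p,q,r,s}  [seen]
{r,s} --2--> {p,q,s}  [seen]
{p,s} --0--> {p,q,r,s}  [seen]
{p,s} --1--> {r,s}  [seen]
{p,s} --2--> {p,q}  [seen]
{p,q,r,s} --0--> {p,q,r,s}  [seen]
{p,q,r,s} --1--> {p,q,r,s}  [seen]
{p,q,r,s} --2--> {p,q,s}  [seen]
Reachable DFA states: {p}, {r}, {s}, {p,q}, {p,r,s}, {p,q,s}, {r,s}, {p,s}, {p,q,r,s}.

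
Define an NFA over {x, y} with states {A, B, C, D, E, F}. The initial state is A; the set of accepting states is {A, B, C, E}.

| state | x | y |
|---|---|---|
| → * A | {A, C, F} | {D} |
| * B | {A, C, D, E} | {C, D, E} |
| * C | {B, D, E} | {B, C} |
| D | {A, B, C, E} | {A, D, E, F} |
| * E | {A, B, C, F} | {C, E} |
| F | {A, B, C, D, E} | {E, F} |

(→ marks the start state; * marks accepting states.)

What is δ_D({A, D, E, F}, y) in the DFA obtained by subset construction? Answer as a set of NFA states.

δ(A,y) = {D}; δ(D,y) = {A, D, E, F}; δ(E,y) = {C, E}; δ(F,y) = {E, F}.
Union: {A, C, D, E, F}.

{A, C, D, E, F}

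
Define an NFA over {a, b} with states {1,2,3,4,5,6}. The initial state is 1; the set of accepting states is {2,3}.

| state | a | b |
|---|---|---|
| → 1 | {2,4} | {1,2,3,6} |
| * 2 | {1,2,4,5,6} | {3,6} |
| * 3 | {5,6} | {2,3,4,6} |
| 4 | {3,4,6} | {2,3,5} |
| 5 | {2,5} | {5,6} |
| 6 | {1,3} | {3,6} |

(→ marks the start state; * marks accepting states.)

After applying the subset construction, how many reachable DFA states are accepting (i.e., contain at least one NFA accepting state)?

Start state of the DFA: {1}.
{1} --a--> {2,4}  [new]
{1} --b--> {1,2,3,6}  [new]
{2,4} --a--> {1,2,3,4,5,6}  [new]
{2,4} --b--> {2,3,5,6}  [new]
{1,2,3,6} --a--> {1,2,3,4,5,6}  [seen]
{1,2,3,6} --b--> {1,2,3,4,6}  [new]
{1,2,3,4,5,6} --a--> {1,2,3,4,5,6}  [seen]
{1,2,3,4,5,6} --b--> {1,2,3,4,5,6}  [seen]
{2,3,5,6} --a--> {1,2,3,4,5,6}  [seen]
{2,3,5,6} --b--> {2,3,4,5,6}  [new]
{1,2,3,4,6} --a--> {1,2,3,4,5,6}  [seen]
{1,2,3,4,6} --b--> {1,2,3,4,5,6}  [seen]
{2,3,4,5,6} --a--> {1,2,3,4,5,6}  [seen]
{2,3,4,5,6} --b--> {2,3,4,5,6}  [seen]
Reachable DFA states: {1}, {2,4}, {1,2,3,6}, {1,2,3,4,5,6}, {2,3,5,6}, {1,2,3,4,6}, {2,3,4,5,6}.
Accepting DFA states (contain an NFA accepting state): {2,4}, {1,2,3,6}, {1,2,3,4,5,6}, {2,3,5,6}, {1,2,3,4,6}, {2,3,4,5,6}.

6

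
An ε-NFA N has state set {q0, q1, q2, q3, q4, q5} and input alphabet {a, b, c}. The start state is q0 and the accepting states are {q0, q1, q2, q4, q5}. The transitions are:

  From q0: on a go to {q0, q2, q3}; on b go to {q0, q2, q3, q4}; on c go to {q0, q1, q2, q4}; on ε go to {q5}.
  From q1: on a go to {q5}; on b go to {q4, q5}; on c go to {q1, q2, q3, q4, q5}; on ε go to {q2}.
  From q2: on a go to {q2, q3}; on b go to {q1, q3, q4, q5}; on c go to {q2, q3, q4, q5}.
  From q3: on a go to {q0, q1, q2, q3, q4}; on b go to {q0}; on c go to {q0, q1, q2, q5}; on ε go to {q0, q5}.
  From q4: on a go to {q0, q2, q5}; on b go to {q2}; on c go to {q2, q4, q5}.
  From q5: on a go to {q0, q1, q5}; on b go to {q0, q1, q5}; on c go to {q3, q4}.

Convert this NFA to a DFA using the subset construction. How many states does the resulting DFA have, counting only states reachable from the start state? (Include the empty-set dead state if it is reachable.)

3

Start state of the DFA: {q0, q5} (ε-closure of the NFA start).
{q0, q5} --a--> {q0, q1, q2, q3, q5}  [new]
{q0, q5} --b--> {q0, q1, q2, q3, q4, q5}  [new]
{q0, q5} --c--> {q0, q1, q2, q3, q4, q5}  [seen]
{q0, q1, q2, q3, q5} --a--> {q0, q1, q2, q3, q4, q5}  [seen]
{q0, q1, q2, q3, q5} --b--> {q0, q1, q2, q3, q4, q5}  [seen]
{q0, q1, q2, q3, q5} --c--> {q0, q1, q2, q3, q4, q5}  [seen]
{q0, q1, q2, q3, q4, q5} --a--> {q0, q1, q2, q3, q4, q5}  [seen]
{q0, q1, q2, q3, q4, q5} --b--> {q0, q1, q2, q3, q4, q5}  [seen]
{q0, q1, q2, q3, q4, q5} --c--> {q0, q1, q2, q3, q4, q5}  [seen]
Reachable DFA states: {q0, q5}, {q0, q1, q2, q3, q5}, {q0, q1, q2, q3, q4, q5}.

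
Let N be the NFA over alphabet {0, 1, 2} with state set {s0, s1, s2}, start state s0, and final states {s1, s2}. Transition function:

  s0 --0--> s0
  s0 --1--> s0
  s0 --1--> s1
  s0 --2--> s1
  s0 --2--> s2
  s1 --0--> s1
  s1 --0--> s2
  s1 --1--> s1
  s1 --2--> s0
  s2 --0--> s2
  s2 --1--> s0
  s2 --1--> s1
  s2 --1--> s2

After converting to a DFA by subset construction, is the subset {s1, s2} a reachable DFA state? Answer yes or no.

yes

Start state of the DFA: {s0}.
{s0} --0--> {s0}  [seen]
{s0} --1--> {s0, s1}  [new]
{s0} --2--> {s1, s2}  [new]
{s0, s1} --0--> {s0, s1, s2}  [new]
{s0, s1} --1--> {s0, s1}  [seen]
{s0, s1} --2--> {s0, s1, s2}  [seen]
{s1, s2} --0--> {s1, s2}  [seen]
{s1, s2} --1--> {s0, s1, s2}  [seen]
{s1, s2} --2--> {s0}  [seen]
{s0, s1, s2} --0--> {s0, s1, s2}  [seen]
{s0, s1, s2} --1--> {s0, s1, s2}  [seen]
{s0, s1, s2} --2--> {s0, s1, s2}  [seen]
Reachable DFA states: {s0}, {s0, s1}, {s1, s2}, {s0, s1, s2}.
{s1, s2} is among them.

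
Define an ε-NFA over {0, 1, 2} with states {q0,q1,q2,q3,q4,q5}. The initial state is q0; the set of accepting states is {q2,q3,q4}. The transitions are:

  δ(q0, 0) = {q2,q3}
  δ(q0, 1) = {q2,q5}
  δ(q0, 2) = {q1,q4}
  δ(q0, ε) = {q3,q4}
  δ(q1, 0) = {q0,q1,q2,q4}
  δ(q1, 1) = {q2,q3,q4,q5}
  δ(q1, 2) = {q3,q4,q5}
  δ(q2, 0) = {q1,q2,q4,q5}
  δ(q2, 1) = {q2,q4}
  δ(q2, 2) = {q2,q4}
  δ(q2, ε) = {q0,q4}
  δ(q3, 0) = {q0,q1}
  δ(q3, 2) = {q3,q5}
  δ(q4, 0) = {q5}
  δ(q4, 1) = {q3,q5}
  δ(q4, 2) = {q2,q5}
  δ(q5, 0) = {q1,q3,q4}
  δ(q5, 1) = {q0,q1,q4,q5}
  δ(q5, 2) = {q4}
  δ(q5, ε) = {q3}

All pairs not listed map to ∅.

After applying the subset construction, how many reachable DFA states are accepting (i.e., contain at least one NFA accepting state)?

Start state of the DFA: {q0,q3,q4} (ε-closure of the NFA start).
{q0,q3,q4} --0--> {q0,q1,q2,q3,q4,q5}  [new]
{q0,q3,q4} --1--> {q0,q2,q3,q4,q5}  [new]
{q0,q3,q4} --2--> {q0,q1,q2,q3,q4,q5}  [seen]
{q0,q1,q2,q3,q4,q5} --0--> {q0,q1,q2,q3,q4,q5}  [seen]
{q0,q1,q2,q3,q4,q5} --1--> {q0,q1,q2,q3,q4,q5}  [seen]
{q0,q1,q2,q3,q4,q5} --2--> {q0,q1,q2,q3,q4,q5}  [seen]
{q0,q2,q3,q4,q5} --0--> {q0,q1,q2,q3,q4,q5}  [seen]
{q0,q2,q3,q4,q5} --1--> {q0,q1,q2,q3,q4,q5}  [seen]
{q0,q2,q3,q4,q5} --2--> {q0,q1,q2,q3,q4,q5}  [seen]
Reachable DFA states: {q0,q3,q4}, {q0,q1,q2,q3,q4,q5}, {q0,q2,q3,q4,q5}.
Accepting DFA states (contain an NFA accepting state): {q0,q3,q4}, {q0,q1,q2,q3,q4,q5}, {q0,q2,q3,q4,q5}.

3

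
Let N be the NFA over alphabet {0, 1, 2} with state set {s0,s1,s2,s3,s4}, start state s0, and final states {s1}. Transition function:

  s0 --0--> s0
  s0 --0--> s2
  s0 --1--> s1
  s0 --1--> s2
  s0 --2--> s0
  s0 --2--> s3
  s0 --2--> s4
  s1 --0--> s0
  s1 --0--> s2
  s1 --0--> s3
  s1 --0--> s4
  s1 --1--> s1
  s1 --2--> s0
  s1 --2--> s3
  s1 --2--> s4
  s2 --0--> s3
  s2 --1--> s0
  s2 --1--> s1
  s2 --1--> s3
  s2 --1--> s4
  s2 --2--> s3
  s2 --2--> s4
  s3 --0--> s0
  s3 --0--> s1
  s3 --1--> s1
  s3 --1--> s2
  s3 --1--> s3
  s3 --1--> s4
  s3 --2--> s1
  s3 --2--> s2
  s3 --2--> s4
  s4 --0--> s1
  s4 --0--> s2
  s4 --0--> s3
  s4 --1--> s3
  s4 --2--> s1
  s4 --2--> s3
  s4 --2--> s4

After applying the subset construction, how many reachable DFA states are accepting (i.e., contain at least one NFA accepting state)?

5

Start state of the DFA: {s0}.
{s0} --0--> {s0,s2}  [new]
{s0} --1--> {s1,s2}  [new]
{s0} --2--> {s0,s3,s4}  [new]
{s0,s2} --0--> {s0,s2,s3}  [new]
{s0,s2} --1--> {s0,s1,s2,s3,s4}  [new]
{s0,s2} --2--> {s0,s3,s4}  [seen]
{s1,s2} --0--> {s0,s2,s3,s4}  [new]
{s1,s2} --1--> {s0,s1,s3,s4}  [new]
{s1,s2} --2--> {s0,s3,s4}  [seen]
{s0,s3,s4} --0--> {s0,s1,s2,s3}  [new]
{s0,s3,s4} --1--> {s1,s2,s3,s4}  [new]
{s0,s3,s4} --2--> {s0,s1,s2,s3,s4}  [seen]
{s0,s2,s3} --0--> {s0,s1,s2,s3}  [seen]
{s0,s2,s3} --1--> {s0,s1,s2,s3,s4}  [seen]
{s0,s2,s3} --2--> {s0,s1,s2,s3,s4}  [seen]
{s0,s1,s2,s3,s4} --0--> {s0,s1,s2,s3,s4}  [seen]
{s0,s1,s2,s3,s4} --1--> {s0,s1,s2,s3,s4}  [seen]
{s0,s1,s2,s3,s4} --2--> {s0,s1,s2,s3,s4}  [seen]
{s0,s2,s3,s4} --0--> {s0,s1,s2,s3}  [seen]
{s0,s2,s3,s4} --1--> {s0,s1,s2,s3,s4}  [seen]
{s0,s2,s3,s4} --2--> {s0,s1,s2,s3,s4}  [seen]
{s0,s1,s3,s4} --0--> {s0,s1,s2,s3,s4}  [seen]
{s0,s1,s3,s4} --1--> {s1,s2,s3,s4}  [seen]
{s0,s1,s3,s4} --2--> {s0,s1,s2,s3,s4}  [seen]
{s0,s1,s2,s3} --0--> {s0,s1,s2,s3,s4}  [seen]
{s0,s1,s2,s3} --1--> {s0,s1,s2,s3,s4}  [seen]
{s0,s1,s2,s3} --2--> {s0,s1,s2,s3,s4}  [seen]
{s1,s2,s3,s4} --0--> {s0,s1,s2,s3,s4}  [seen]
{s1,s2,s3,s4} --1--> {s0,s1,s2,s3,s4}  [seen]
{s1,s2,s3,s4} --2--> {s0,s1,s2,s3,s4}  [seen]
Reachable DFA states: {s0}, {s0,s2}, {s1,s2}, {s0,s3,s4}, {s0,s2,s3}, {s0,s1,s2,s3,s4}, {s0,s2,s3,s4}, {s0,s1,s3,s4}, {s0,s1,s2,s3}, {s1,s2,s3,s4}.
Accepting DFA states (contain an NFA accepting state): {s1,s2}, {s0,s1,s2,s3,s4}, {s0,s1,s3,s4}, {s0,s1,s2,s3}, {s1,s2,s3,s4}.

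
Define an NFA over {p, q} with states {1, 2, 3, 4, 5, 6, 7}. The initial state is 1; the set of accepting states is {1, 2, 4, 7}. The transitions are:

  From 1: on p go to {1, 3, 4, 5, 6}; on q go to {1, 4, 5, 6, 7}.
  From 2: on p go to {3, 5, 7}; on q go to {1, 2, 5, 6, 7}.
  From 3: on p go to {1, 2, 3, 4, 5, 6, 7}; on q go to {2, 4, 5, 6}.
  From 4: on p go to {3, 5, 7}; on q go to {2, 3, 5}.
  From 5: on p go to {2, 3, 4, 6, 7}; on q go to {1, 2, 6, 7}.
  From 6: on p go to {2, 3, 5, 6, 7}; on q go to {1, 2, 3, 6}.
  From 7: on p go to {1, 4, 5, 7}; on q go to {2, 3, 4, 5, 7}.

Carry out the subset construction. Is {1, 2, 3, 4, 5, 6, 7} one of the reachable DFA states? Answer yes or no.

Start state of the DFA: {1}.
{1} --p--> {1, 3, 4, 5, 6}  [new]
{1} --q--> {1, 4, 5, 6, 7}  [new]
{1, 3, 4, 5, 6} --p--> {1, 2, 3, 4, 5, 6, 7}  [new]
{1, 3, 4, 5, 6} --q--> {1, 2, 3, 4, 5, 6, 7}  [seen]
{1, 4, 5, 6, 7} --p--> {1, 2, 3, 4, 5, 6, 7}  [seen]
{1, 4, 5, 6, 7} --q--> {1, 2, 3, 4, 5, 6, 7}  [seen]
{1, 2, 3, 4, 5, 6, 7} --p--> {1, 2, 3, 4, 5, 6, 7}  [seen]
{1, 2, 3, 4, 5, 6, 7} --q--> {1, 2, 3, 4, 5, 6, 7}  [seen]
Reachable DFA states: {1}, {1, 3, 4, 5, 6}, {1, 4, 5, 6, 7}, {1, 2, 3, 4, 5, 6, 7}.
{1, 2, 3, 4, 5, 6, 7} is among them.

yes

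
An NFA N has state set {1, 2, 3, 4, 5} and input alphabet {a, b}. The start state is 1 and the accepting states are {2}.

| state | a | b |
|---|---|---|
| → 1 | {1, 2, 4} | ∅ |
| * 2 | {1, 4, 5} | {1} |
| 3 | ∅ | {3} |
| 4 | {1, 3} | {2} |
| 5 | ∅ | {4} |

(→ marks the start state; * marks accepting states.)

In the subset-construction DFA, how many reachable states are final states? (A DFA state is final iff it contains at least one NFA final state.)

Start state of the DFA: {1}.
{1} --a--> {1, 2, 4}  [new]
{1} --b--> ∅  [new]
{1, 2, 4} --a--> {1, 2, 3, 4, 5}  [new]
{1, 2, 4} --b--> {1, 2}  [new]
∅ --a--> ∅  [seen]
∅ --b--> ∅  [seen]
{1, 2, 3, 4, 5} --a--> {1, 2, 3, 4, 5}  [seen]
{1, 2, 3, 4, 5} --b--> {1, 2, 3, 4}  [new]
{1, 2} --a--> {1, 2, 4, 5}  [new]
{1, 2} --b--> {1}  [seen]
{1, 2, 3, 4} --a--> {1, 2, 3, 4, 5}  [seen]
{1, 2, 3, 4} --b--> {1, 2, 3}  [new]
{1, 2, 4, 5} --a--> {1, 2, 3, 4, 5}  [seen]
{1, 2, 4, 5} --b--> {1, 2, 4}  [seen]
{1, 2, 3} --a--> {1, 2, 4, 5}  [seen]
{1, 2, 3} --b--> {1, 3}  [new]
{1, 3} --a--> {1, 2, 4}  [seen]
{1, 3} --b--> {3}  [new]
{3} --a--> ∅  [seen]
{3} --b--> {3}  [seen]
Reachable DFA states: {1}, {1, 2, 4}, ∅, {1, 2, 3, 4, 5}, {1, 2}, {1, 2, 3, 4}, {1, 2, 4, 5}, {1, 2, 3}, {1, 3}, {3}.
Accepting DFA states (contain an NFA accepting state): {1, 2, 4}, {1, 2, 3, 4, 5}, {1, 2}, {1, 2, 3, 4}, {1, 2, 4, 5}, {1, 2, 3}.

6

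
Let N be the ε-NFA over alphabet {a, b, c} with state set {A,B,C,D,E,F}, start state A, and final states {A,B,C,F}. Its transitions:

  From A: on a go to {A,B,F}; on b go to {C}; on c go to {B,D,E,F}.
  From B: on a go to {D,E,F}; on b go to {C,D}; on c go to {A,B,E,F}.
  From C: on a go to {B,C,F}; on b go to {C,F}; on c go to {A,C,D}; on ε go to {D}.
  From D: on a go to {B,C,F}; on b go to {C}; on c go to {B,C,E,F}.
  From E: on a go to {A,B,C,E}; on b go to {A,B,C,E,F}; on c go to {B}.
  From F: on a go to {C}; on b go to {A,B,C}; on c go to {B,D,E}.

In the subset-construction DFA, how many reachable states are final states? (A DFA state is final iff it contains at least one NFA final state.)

11

Start state of the DFA: {A} (ε-closure of the NFA start).
{A} --a--> {A,B,F}  [new]
{A} --b--> {C,D}  [new]
{A} --c--> {B,D,E,F}  [new]
{A,B,F} --a--> {A,B,C,D,E,F}  [new]
{A,B,F} --b--> {A,B,C,D}  [new]
{A,B,F} --c--> {A,B,D,E,F}  [new]
{C,D} --a--> {B,C,D,F}  [new]
{C,D} --b--> {C,D,F}  [new]
{C,D} --c--> {A,B,C,D,E,F}  [seen]
{B,D,E,F} --a--> {A,B,C,D,E,F}  [seen]
{B,D,E,F} --b--> {A,B,C,D,E,F}  [seen]
{B,D,E,F} --c--> {A,B,C,D,E,F}  [seen]
{A,B,C,D,E,F} --a--> {A,B,C,D,E,F}  [seen]
{A,B,C,D,E,F} --b--> {A,B,C,D,E,F}  [seen]
{A,B,C,D,E,F} --c--> {A,B,C,D,E,F}  [seen]
{A,B,C,D} --a--> {A,B,C,D,E,F}  [seen]
{A,B,C,D} --b--> {C,D,F}  [seen]
{A,B,C,D} --c--> {A,B,C,D,E,F}  [seen]
{A,B,D,E,F} --a--> {A,B,C,D,E,F}  [seen]
{A,B,D,E,F} --b--> {A,B,C,D,E,F}  [seen]
{A,B,D,E,F} --c--> {A,B,C,D,E,F}  [seen]
{B,C,D,F} --a--> {B,C,D,E,F}  [new]
{B,C,D,F} --b--> {A,B,C,D,F}  [new]
{B,C,D,F} --c--> {A,B,C,D,E,F}  [seen]
{C,D,F} --a--> {B,C,D,F}  [seen]
{C,D,F} --b--> {A,B,C,D,F}  [seen]
{C,D,F} --c--> {A,B,C,D,E,F}  [seen]
{B,C,D,E,F} --a--> {A,B,C,D,E,F}  [seen]
{B,C,D,E,F} --b--> {A,B,C,D,E,F}  [seen]
{B,C,D,E,F} --c--> {A,B,C,D,E,F}  [seen]
{A,B,C,D,F} --a--> {A,B,C,D,E,F}  [seen]
{A,B,C,D,F} --b--> {A,B,C,D,F}  [seen]
{A,B,C,D,F} --c--> {A,B,C,D,E,F}  [seen]
Reachable DFA states: {A}, {A,B,F}, {C,D}, {B,D,E,F}, {A,B,C,D,E,F}, {A,B,C,D}, {A,B,D,E,F}, {B,C,D,F}, {C,D,F}, {B,C,D,E,F}, {A,B,C,D,F}.
Accepting DFA states (contain an NFA accepting state): {A}, {A,B,F}, {C,D}, {B,D,E,F}, {A,B,C,D,E,F}, {A,B,C,D}, {A,B,D,E,F}, {B,C,D,F}, {C,D,F}, {B,C,D,E,F}, {A,B,C,D,F}.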